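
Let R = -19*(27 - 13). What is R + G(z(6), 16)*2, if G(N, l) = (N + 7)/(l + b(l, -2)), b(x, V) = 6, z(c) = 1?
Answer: -2918/11 ≈ -265.27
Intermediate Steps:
G(N, l) = (7 + N)/(6 + l) (G(N, l) = (N + 7)/(l + 6) = (7 + N)/(6 + l))
R = -266 (R = -19*14 = -266)
R + G(z(6), 16)*2 = -266 + ((7 + 1)/(6 + 16))*2 = -266 + (8/22)*2 = -266 + ((1/22)*8)*2 = -266 + (4/11)*2 = -266 + 8/11 = -2918/11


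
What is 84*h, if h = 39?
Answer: 3276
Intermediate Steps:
84*h = 84*39 = 3276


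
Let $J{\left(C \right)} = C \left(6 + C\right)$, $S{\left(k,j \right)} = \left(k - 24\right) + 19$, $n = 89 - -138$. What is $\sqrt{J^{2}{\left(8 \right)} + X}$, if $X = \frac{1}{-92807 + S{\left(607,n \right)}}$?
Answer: $\frac{11 \sqrt{97930305555}}{30735} \approx 112.0$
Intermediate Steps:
$n = 227$ ($n = 89 + 138 = 227$)
$S{\left(k,j \right)} = -5 + k$ ($S{\left(k,j \right)} = \left(-24 + k\right) + 19 = -5 + k$)
$X = - \frac{1}{92205}$ ($X = \frac{1}{-92807 + \left(-5 + 607\right)} = \frac{1}{-92807 + 602} = \frac{1}{-92205} = - \frac{1}{92205} \approx -1.0845 \cdot 10^{-5}$)
$\sqrt{J^{2}{\left(8 \right)} + X} = \sqrt{\left(8 \left(6 + 8\right)\right)^{2} - \frac{1}{92205}} = \sqrt{\left(8 \cdot 14\right)^{2} - \frac{1}{92205}} = \sqrt{112^{2} - \frac{1}{92205}} = \sqrt{12544 - \frac{1}{92205}} = \sqrt{\frac{1156619519}{92205}} = \frac{11 \sqrt{97930305555}}{30735}$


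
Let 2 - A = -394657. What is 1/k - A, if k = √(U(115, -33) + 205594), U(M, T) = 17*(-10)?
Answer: -394659 + √12839/51356 ≈ -3.9466e+5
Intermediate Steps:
U(M, T) = -170
k = 4*√12839 (k = √(-170 + 205594) = √205424 = 4*√12839 ≈ 453.24)
A = 394659 (A = 2 - 1*(-394657) = 2 + 394657 = 394659)
1/k - A = 1/(4*√12839) - 1*394659 = √12839/51356 - 394659 = -394659 + √12839/51356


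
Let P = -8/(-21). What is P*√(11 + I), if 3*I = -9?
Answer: 16*√2/21 ≈ 1.0775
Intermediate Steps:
I = -3 (I = (⅓)*(-9) = -3)
P = 8/21 (P = -8*(-1/21) = 8/21 ≈ 0.38095)
P*√(11 + I) = 8*√(11 - 3)/21 = 8*√8/21 = 8*(2*√2)/21 = 16*√2/21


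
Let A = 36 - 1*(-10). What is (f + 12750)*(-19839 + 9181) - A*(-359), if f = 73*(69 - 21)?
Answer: -173218618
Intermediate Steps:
A = 46 (A = 36 + 10 = 46)
f = 3504 (f = 73*48 = 3504)
(f + 12750)*(-19839 + 9181) - A*(-359) = (3504 + 12750)*(-19839 + 9181) - 46*(-359) = 16254*(-10658) - 1*(-16514) = -173235132 + 16514 = -173218618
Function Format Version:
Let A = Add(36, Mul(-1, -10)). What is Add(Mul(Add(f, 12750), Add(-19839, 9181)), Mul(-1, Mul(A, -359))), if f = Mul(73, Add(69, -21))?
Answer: -173218618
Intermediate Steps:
A = 46 (A = Add(36, 10) = 46)
f = 3504 (f = Mul(73, 48) = 3504)
Add(Mul(Add(f, 12750), Add(-19839, 9181)), Mul(-1, Mul(A, -359))) = Add(Mul(Add(3504, 12750), Add(-19839, 9181)), Mul(-1, Mul(46, -359))) = Add(Mul(16254, -10658), Mul(-1, -16514)) = Add(-173235132, 16514) = -173218618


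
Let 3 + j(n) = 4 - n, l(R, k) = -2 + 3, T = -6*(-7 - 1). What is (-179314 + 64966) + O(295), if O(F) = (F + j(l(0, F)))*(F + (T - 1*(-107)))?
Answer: 18402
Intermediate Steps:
T = 48 (T = -6*(-8) = 48)
l(R, k) = 1
j(n) = 1 - n (j(n) = -3 + (4 - n) = 1 - n)
O(F) = F*(155 + F) (O(F) = (F + (1 - 1*1))*(F + (48 - 1*(-107))) = (F + (1 - 1))*(F + (48 + 107)) = (F + 0)*(F + 155) = F*(155 + F))
(-179314 + 64966) + O(295) = (-179314 + 64966) + 295*(155 + 295) = -114348 + 295*450 = -114348 + 132750 = 18402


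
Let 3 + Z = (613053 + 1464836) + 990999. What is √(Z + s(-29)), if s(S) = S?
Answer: 6*√85246 ≈ 1751.8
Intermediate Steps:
Z = 3068885 (Z = -3 + ((613053 + 1464836) + 990999) = -3 + (2077889 + 990999) = -3 + 3068888 = 3068885)
√(Z + s(-29)) = √(3068885 - 29) = √3068856 = 6*√85246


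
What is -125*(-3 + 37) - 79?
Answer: -4329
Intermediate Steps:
-125*(-3 + 37) - 79 = -125*34 - 79 = -4250 - 79 = -4329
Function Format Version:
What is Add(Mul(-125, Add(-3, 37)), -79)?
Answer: -4329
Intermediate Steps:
Add(Mul(-125, Add(-3, 37)), -79) = Add(Mul(-125, 34), -79) = Add(-4250, -79) = -4329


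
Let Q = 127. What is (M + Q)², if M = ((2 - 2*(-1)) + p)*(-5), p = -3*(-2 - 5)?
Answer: 4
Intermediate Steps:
p = 21 (p = -3*(-7) = 21)
M = -125 (M = ((2 - 2*(-1)) + 21)*(-5) = ((2 + 2) + 21)*(-5) = (4 + 21)*(-5) = 25*(-5) = -125)
(M + Q)² = (-125 + 127)² = 2² = 4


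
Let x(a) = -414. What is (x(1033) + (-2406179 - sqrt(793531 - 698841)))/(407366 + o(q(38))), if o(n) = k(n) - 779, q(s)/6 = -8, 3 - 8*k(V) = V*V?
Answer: -19252744/3250395 - 8*sqrt(94690)/3250395 ≈ -5.9240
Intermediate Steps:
k(V) = 3/8 - V**2/8 (k(V) = 3/8 - V*V/8 = 3/8 - V**2/8)
q(s) = -48 (q(s) = 6*(-8) = -48)
o(n) = -6229/8 - n**2/8 (o(n) = (3/8 - n**2/8) - 779 = -6229/8 - n**2/8)
(x(1033) + (-2406179 - sqrt(793531 - 698841)))/(407366 + o(q(38))) = (-414 + (-2406179 - sqrt(793531 - 698841)))/(407366 + (-6229/8 - 1/8*(-48)**2)) = (-414 + (-2406179 - sqrt(94690)))/(407366 + (-6229/8 - 1/8*2304)) = (-2406593 - sqrt(94690))/(407366 + (-6229/8 - 288)) = (-2406593 - sqrt(94690))/(407366 - 8533/8) = (-2406593 - sqrt(94690))/(3250395/8) = (-2406593 - sqrt(94690))*(8/3250395) = -19252744/3250395 - 8*sqrt(94690)/3250395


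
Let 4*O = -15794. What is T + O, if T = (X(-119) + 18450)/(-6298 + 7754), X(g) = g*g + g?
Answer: -1429131/364 ≈ -3926.2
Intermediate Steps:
O = -7897/2 (O = (¼)*(-15794) = -7897/2 ≈ -3948.5)
X(g) = g + g² (X(g) = g² + g = g + g²)
T = 8123/364 (T = (-119*(1 - 119) + 18450)/(-6298 + 7754) = (-119*(-118) + 18450)/1456 = (14042 + 18450)*(1/1456) = 32492*(1/1456) = 8123/364 ≈ 22.316)
T + O = 8123/364 - 7897/2 = -1429131/364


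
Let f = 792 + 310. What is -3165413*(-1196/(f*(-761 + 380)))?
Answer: -1892916974/209931 ≈ -9016.9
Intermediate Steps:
f = 1102
-3165413*(-1196/(f*(-761 + 380))) = -3165413*(-598/(551*(-761 + 380))) = -3165413/((-419862*(-1)/1196)) = -3165413/((-381*(-551/598))) = -3165413/209931/598 = -3165413*598/209931 = -1892916974/209931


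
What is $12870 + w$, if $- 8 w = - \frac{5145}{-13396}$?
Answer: $\frac{1379247015}{107168} \approx 12870.0$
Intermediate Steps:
$w = - \frac{5145}{107168}$ ($w = - \frac{\left(-5145\right) \frac{1}{-13396}}{8} = - \frac{\left(-5145\right) \left(- \frac{1}{13396}\right)}{8} = \left(- \frac{1}{8}\right) \frac{5145}{13396} = - \frac{5145}{107168} \approx -0.048009$)
$12870 + w = 12870 - \frac{5145}{107168} = \frac{1379247015}{107168}$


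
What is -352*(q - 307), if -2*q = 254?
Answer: 152768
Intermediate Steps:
q = -127 (q = -½*254 = -127)
-352*(q - 307) = -352*(-127 - 307) = -352*(-434) = 152768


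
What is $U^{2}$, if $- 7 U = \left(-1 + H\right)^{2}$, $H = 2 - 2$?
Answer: $\frac{1}{49} \approx 0.020408$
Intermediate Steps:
$H = 0$
$U = - \frac{1}{7}$ ($U = - \frac{\left(-1 + 0\right)^{2}}{7} = - \frac{\left(-1\right)^{2}}{7} = \left(- \frac{1}{7}\right) 1 = - \frac{1}{7} \approx -0.14286$)
$U^{2} = \left(- \frac{1}{7}\right)^{2} = \frac{1}{49}$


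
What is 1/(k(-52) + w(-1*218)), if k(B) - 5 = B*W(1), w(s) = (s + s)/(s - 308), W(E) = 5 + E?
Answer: -263/80523 ≈ -0.0032661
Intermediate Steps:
w(s) = 2*s/(-308 + s) (w(s) = (2*s)/(-308 + s) = 2*s/(-308 + s))
k(B) = 5 + 6*B (k(B) = 5 + B*(5 + 1) = 5 + B*6 = 5 + 6*B)
1/(k(-52) + w(-1*218)) = 1/((5 + 6*(-52)) + 2*(-1*218)/(-308 - 1*218)) = 1/((5 - 312) + 2*(-218)/(-308 - 218)) = 1/(-307 + 2*(-218)/(-526)) = 1/(-307 + 2*(-218)*(-1/526)) = 1/(-307 + 218/263) = 1/(-80523/263) = -263/80523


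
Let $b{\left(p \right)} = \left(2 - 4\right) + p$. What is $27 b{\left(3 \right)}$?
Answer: $27$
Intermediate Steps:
$b{\left(p \right)} = -2 + p$
$27 b{\left(3 \right)} = 27 \left(-2 + 3\right) = 27 \cdot 1 = 27$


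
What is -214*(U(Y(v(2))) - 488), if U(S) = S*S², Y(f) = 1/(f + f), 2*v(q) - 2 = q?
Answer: 3341717/32 ≈ 1.0443e+5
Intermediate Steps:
v(q) = 1 + q/2
Y(f) = 1/(2*f)
U(S) = S³
-214*(U(Y(v(2))) - 488) = -214*((1/(2*(1 + (½)*2)))³ - 488) = -214*((1/(2*(1 + 1)))³ - 488) = -214*(((½)/2)³ - 488) = -214*(((½)*(½))³ - 488) = -214*((¼)³ - 488) = -214*(1/64 - 488) = -214*(-31231/64) = 3341717/32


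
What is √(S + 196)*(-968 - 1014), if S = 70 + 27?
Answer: -1982*√293 ≈ -33926.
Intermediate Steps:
S = 97
√(S + 196)*(-968 - 1014) = √(97 + 196)*(-968 - 1014) = √293*(-1982) = -1982*√293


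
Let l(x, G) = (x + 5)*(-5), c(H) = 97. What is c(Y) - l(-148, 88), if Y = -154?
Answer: -618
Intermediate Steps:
l(x, G) = -25 - 5*x (l(x, G) = (5 + x)*(-5) = -25 - 5*x)
c(Y) - l(-148, 88) = 97 - (-25 - 5*(-148)) = 97 - (-25 + 740) = 97 - 1*715 = 97 - 715 = -618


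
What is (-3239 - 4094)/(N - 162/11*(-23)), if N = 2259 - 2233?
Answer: -80663/4012 ≈ -20.105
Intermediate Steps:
N = 26
(-3239 - 4094)/(N - 162/11*(-23)) = (-3239 - 4094)/(26 - 162/11*(-23)) = -7333/(26 - 162*1/11*(-23)) = -7333/(26 - 162/11*(-23)) = -7333/(26 + 3726/11) = -7333/4012/11 = -7333*11/4012 = -80663/4012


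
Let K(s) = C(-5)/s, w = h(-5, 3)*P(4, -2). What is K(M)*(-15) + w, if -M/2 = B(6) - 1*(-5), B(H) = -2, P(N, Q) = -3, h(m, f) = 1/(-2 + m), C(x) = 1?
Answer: 41/14 ≈ 2.9286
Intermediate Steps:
w = 3/7 (w = -3/(-2 - 5) = -3/(-7) = -1/7*(-3) = 3/7 ≈ 0.42857)
M = -6 (M = -2*(-2 - 1*(-5)) = -2*(-2 + 5) = -2*3 = -6)
K(s) = 1/s
K(M)*(-15) + w = -15/(-6) + 3/7 = -1/6*(-15) + 3/7 = 5/2 + 3/7 = 41/14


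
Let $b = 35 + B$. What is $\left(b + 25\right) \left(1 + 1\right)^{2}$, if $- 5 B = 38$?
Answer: $\frac{1048}{5} \approx 209.6$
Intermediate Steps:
$B = - \frac{38}{5}$ ($B = \left(- \frac{1}{5}\right) 38 = - \frac{38}{5} \approx -7.6$)
$b = \frac{137}{5}$ ($b = 35 - \frac{38}{5} = \frac{137}{5} \approx 27.4$)
$\left(b + 25\right) \left(1 + 1\right)^{2} = \left(\frac{137}{5} + 25\right) \left(1 + 1\right)^{2} = \frac{262 \cdot 2^{2}}{5} = \frac{262}{5} \cdot 4 = \frac{1048}{5}$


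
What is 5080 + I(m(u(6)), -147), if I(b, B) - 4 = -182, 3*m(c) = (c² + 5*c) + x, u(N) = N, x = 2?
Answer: 4902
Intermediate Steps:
m(c) = ⅔ + c²/3 + 5*c/3 (m(c) = ((c² + 5*c) + 2)/3 = (2 + c² + 5*c)/3 = ⅔ + c²/3 + 5*c/3)
I(b, B) = -178 (I(b, B) = 4 - 182 = -178)
5080 + I(m(u(6)), -147) = 5080 - 178 = 4902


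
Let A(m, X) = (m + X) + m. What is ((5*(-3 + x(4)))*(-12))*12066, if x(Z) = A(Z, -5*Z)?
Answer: 10859400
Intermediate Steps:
A(m, X) = X + 2*m (A(m, X) = (X + m) + m = X + 2*m)
x(Z) = -3*Z (x(Z) = -5*Z + 2*Z = -3*Z)
((5*(-3 + x(4)))*(-12))*12066 = ((5*(-3 - 3*4))*(-12))*12066 = ((5*(-3 - 12))*(-12))*12066 = ((5*(-15))*(-12))*12066 = -75*(-12)*12066 = 900*12066 = 10859400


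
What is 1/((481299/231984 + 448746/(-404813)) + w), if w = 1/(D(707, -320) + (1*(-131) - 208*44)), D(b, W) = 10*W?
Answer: 43417787593968/41945966990671 ≈ 1.0351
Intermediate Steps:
w = -1/12483 (w = 1/(10*(-320) + (1*(-131) - 208*44)) = 1/(-3200 + (-131 - 9152)) = 1/(-3200 - 9283) = 1/(-12483) = -1/12483 ≈ -8.0109e-5)
1/((481299/231984 + 448746/(-404813)) + w) = 1/((481299/231984 + 448746/(-404813)) - 1/12483) = 1/((481299*(1/231984) + 448746*(-1/404813)) - 1/12483) = 1/((160433/77328 - 448746/404813) - 1/12483) = 1/(30244733341/31303379664 - 1/12483) = 1/(41945966990671/43417787593968) = 43417787593968/41945966990671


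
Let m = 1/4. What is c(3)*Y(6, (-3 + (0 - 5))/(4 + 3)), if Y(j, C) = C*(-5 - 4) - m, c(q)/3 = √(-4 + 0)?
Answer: 843*I/14 ≈ 60.214*I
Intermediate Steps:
m = ¼ ≈ 0.25000
c(q) = 6*I (c(q) = 3*√(-4 + 0) = 3*√(-4) = 3*(2*I) = 6*I)
Y(j, C) = -¼ - 9*C (Y(j, C) = C*(-5 - 4) - 1*¼ = C*(-9) - ¼ = -9*C - ¼ = -¼ - 9*C)
c(3)*Y(6, (-3 + (0 - 5))/(4 + 3)) = (6*I)*(-¼ - 9*(-3 + (0 - 5))/(4 + 3)) = (6*I)*(-¼ - 9*(-3 - 5)/7) = (6*I)*(-¼ - (-72)/7) = (6*I)*(-¼ - 9*(-8/7)) = (6*I)*(-¼ + 72/7) = (6*I)*(281/28) = 843*I/14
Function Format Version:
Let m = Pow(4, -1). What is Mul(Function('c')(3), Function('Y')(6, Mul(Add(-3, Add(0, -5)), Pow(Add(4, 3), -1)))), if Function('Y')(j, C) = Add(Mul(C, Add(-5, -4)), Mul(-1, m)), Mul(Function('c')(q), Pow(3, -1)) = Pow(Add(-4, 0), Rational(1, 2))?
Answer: Mul(Rational(843, 14), I) ≈ Mul(60.214, I)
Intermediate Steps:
m = Rational(1, 4) ≈ 0.25000
Function('c')(q) = Mul(6, I) (Function('c')(q) = Mul(3, Pow(Add(-4, 0), Rational(1, 2))) = Mul(3, Pow(-4, Rational(1, 2))) = Mul(3, Mul(2, I)) = Mul(6, I))
Function('Y')(j, C) = Add(Rational(-1, 4), Mul(-9, C)) (Function('Y')(j, C) = Add(Mul(C, Add(-5, -4)), Mul(-1, Rational(1, 4))) = Add(Mul(C, -9), Rational(-1, 4)) = Add(Mul(-9, C), Rational(-1, 4)) = Add(Rational(-1, 4), Mul(-9, C)))
Mul(Function('c')(3), Function('Y')(6, Mul(Add(-3, Add(0, -5)), Pow(Add(4, 3), -1)))) = Mul(Mul(6, I), Add(Rational(-1, 4), Mul(-9, Mul(Add(-3, Add(0, -5)), Pow(Add(4, 3), -1))))) = Mul(Mul(6, I), Add(Rational(-1, 4), Mul(-9, Mul(Add(-3, -5), Pow(7, -1))))) = Mul(Mul(6, I), Add(Rational(-1, 4), Mul(-9, Mul(-8, Rational(1, 7))))) = Mul(Mul(6, I), Add(Rational(-1, 4), Mul(-9, Rational(-8, 7)))) = Mul(Mul(6, I), Add(Rational(-1, 4), Rational(72, 7))) = Mul(Mul(6, I), Rational(281, 28)) = Mul(Rational(843, 14), I)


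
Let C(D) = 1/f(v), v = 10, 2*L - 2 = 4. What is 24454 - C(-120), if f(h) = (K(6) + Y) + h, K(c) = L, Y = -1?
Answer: 293447/12 ≈ 24454.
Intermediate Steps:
L = 3 (L = 1 + (½)*4 = 1 + 2 = 3)
K(c) = 3
f(h) = 2 + h (f(h) = (3 - 1) + h = 2 + h)
C(D) = 1/12 (C(D) = 1/(2 + 10) = 1/12)
24454 - C(-120) = 24454 - 1*1/12 = 24454 - 1/12 = 293447/12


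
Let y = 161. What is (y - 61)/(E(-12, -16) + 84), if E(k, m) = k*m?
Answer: 25/69 ≈ 0.36232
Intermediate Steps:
(y - 61)/(E(-12, -16) + 84) = (161 - 61)/(-12*(-16) + 84) = 100/(192 + 84) = 100/276 = 100*(1/276) = 25/69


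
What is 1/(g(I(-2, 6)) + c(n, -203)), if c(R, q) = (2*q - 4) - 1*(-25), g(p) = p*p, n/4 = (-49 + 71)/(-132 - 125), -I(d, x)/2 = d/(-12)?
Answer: -9/3464 ≈ -0.0025982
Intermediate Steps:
I(d, x) = d/6 (I(d, x) = -2*d/(-12) = -2*d*(-1)/12 = -(-1)*d/6 = d/6)
n = -88/257 (n = 4*((-49 + 71)/(-132 - 125)) = 4*(22/(-257)) = 4*(22*(-1/257)) = 4*(-22/257) = -88/257 ≈ -0.34241)
g(p) = p²
c(R, q) = 21 + 2*q (c(R, q) = (-4 + 2*q) + 25 = 21 + 2*q)
1/(g(I(-2, 6)) + c(n, -203)) = 1/(((⅙)*(-2))² + (21 + 2*(-203))) = 1/((-⅓)² + (21 - 406)) = 1/(⅑ - 385) = 1/(-3464/9) = -9/3464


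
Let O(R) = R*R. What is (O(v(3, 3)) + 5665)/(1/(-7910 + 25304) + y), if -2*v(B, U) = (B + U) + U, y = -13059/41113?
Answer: -8131266524901/454214266 ≈ -17902.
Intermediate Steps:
y = -13059/41113 (y = -13059*1/41113 = -13059/41113 ≈ -0.31764)
v(B, U) = -U - B/2 (v(B, U) = -((B + U) + U)/2 = -(B + 2*U)/2 = -U - B/2)
O(R) = R**2
(O(v(3, 3)) + 5665)/(1/(-7910 + 25304) + y) = ((-1*3 - 1/2*3)**2 + 5665)/(1/(-7910 + 25304) - 13059/41113) = ((-3 - 3/2)**2 + 5665)/(1/17394 - 13059/41113) = ((-9/2)**2 + 5665)/(1/17394 - 13059/41113) = (81/4 + 5665)/(-227107133/715119522) = (22741/4)*(-715119522/227107133) = -8131266524901/454214266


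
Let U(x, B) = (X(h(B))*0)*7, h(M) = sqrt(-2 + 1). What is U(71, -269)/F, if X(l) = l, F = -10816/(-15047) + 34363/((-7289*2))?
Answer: 0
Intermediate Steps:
F = -359384413/219355166 (F = -10816*(-1/15047) + 34363/(-14578) = 10816/15047 + 34363*(-1/14578) = 10816/15047 - 34363/14578 = -359384413/219355166 ≈ -1.6384)
h(M) = I (h(M) = sqrt(-1) = I)
U(x, B) = 0 (U(x, B) = (I*0)*7 = 0*7 = 0)
U(71, -269)/F = 0/(-359384413/219355166) = 0*(-219355166/359384413) = 0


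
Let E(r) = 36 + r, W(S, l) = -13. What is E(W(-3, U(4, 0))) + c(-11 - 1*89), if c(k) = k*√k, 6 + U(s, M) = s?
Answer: 23 - 1000*I ≈ 23.0 - 1000.0*I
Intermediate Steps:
U(s, M) = -6 + s
c(k) = k^(3/2)
E(W(-3, U(4, 0))) + c(-11 - 1*89) = (36 - 13) + (-11 - 1*89)^(3/2) = 23 + (-11 - 89)^(3/2) = 23 + (-100)^(3/2) = 23 - 1000*I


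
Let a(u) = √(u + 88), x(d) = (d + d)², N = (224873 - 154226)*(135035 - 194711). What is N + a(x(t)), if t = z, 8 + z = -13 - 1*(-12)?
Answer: -4215930372 + 2*√103 ≈ -4.2159e+9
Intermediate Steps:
N = -4215930372 (N = 70647*(-59676) = -4215930372)
z = -9 (z = -8 + (-13 - 1*(-12)) = -8 + (-13 + 12) = -8 - 1 = -9)
t = -9
x(d) = 4*d² (x(d) = (2*d)² = 4*d²)
a(u) = √(88 + u)
N + a(x(t)) = -4215930372 + √(88 + 4*(-9)²) = -4215930372 + √(88 + 4*81) = -4215930372 + √(88 + 324) = -4215930372 + √412 = -4215930372 + 2*√103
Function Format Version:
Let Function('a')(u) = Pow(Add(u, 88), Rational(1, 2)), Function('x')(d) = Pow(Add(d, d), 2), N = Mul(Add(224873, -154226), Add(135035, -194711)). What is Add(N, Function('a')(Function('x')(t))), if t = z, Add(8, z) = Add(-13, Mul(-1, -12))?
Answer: Add(-4215930372, Mul(2, Pow(103, Rational(1, 2)))) ≈ -4.2159e+9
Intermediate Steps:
N = -4215930372 (N = Mul(70647, -59676) = -4215930372)
z = -9 (z = Add(-8, Add(-13, Mul(-1, -12))) = Add(-8, Add(-13, 12)) = Add(-8, -1) = -9)
t = -9
Function('x')(d) = Mul(4, Pow(d, 2)) (Function('x')(d) = Pow(Mul(2, d), 2) = Mul(4, Pow(d, 2)))
Function('a')(u) = Pow(Add(88, u), Rational(1, 2))
Add(N, Function('a')(Function('x')(t))) = Add(-4215930372, Pow(Add(88, Mul(4, Pow(-9, 2))), Rational(1, 2))) = Add(-4215930372, Pow(Add(88, Mul(4, 81)), Rational(1, 2))) = Add(-4215930372, Pow(Add(88, 324), Rational(1, 2))) = Add(-4215930372, Pow(412, Rational(1, 2))) = Add(-4215930372, Mul(2, Pow(103, Rational(1, 2))))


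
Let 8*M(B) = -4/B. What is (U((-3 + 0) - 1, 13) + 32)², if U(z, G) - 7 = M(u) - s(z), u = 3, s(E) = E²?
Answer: 18769/36 ≈ 521.36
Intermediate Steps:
M(B) = -1/(2*B) (M(B) = (-4/B)/8 = -1/(2*B))
U(z, G) = 41/6 - z² (U(z, G) = 7 + (-½/3 - z²) = 7 + (-½*⅓ - z²) = 7 + (-⅙ - z²) = 41/6 - z²)
(U((-3 + 0) - 1, 13) + 32)² = ((41/6 - ((-3 + 0) - 1)²) + 32)² = ((41/6 - (-3 - 1)²) + 32)² = ((41/6 - 1*(-4)²) + 32)² = ((41/6 - 1*16) + 32)² = ((41/6 - 16) + 32)² = (-55/6 + 32)² = (137/6)² = 18769/36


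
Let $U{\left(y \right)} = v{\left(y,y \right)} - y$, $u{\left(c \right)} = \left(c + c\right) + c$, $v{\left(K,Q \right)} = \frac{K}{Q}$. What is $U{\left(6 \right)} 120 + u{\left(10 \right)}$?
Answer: $-570$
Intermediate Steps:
$u{\left(c \right)} = 3 c$ ($u{\left(c \right)} = 2 c + c = 3 c$)
$U{\left(y \right)} = 1 - y$ ($U{\left(y \right)} = \frac{y}{y} - y = 1 - y$)
$U{\left(6 \right)} 120 + u{\left(10 \right)} = \left(1 - 6\right) 120 + 3 \cdot 10 = \left(1 - 6\right) 120 + 30 = \left(-5\right) 120 + 30 = -600 + 30 = -570$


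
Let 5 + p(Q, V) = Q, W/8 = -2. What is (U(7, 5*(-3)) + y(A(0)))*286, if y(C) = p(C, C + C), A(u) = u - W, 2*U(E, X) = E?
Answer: 4147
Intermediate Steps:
W = -16 (W = 8*(-2) = -16)
p(Q, V) = -5 + Q
U(E, X) = E/2
A(u) = 16 + u (A(u) = u - 1*(-16) = u + 16 = 16 + u)
y(C) = -5 + C
(U(7, 5*(-3)) + y(A(0)))*286 = ((½)*7 + (-5 + (16 + 0)))*286 = (7/2 + (-5 + 16))*286 = (7/2 + 11)*286 = (29/2)*286 = 4147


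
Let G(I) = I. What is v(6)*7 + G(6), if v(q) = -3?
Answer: -15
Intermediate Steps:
v(6)*7 + G(6) = -3*7 + 6 = -21 + 6 = -15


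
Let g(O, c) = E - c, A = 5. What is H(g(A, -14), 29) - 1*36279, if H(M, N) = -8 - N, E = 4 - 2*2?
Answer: -36316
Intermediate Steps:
E = 0 (E = 4 - 4 = 0)
g(O, c) = -c (g(O, c) = 0 - c = -c)
H(g(A, -14), 29) - 1*36279 = (-8 - 1*29) - 1*36279 = (-8 - 29) - 36279 = -37 - 36279 = -36316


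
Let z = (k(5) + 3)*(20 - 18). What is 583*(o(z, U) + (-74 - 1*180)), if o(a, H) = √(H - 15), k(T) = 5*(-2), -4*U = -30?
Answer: -148082 + 583*I*√30/2 ≈ -1.4808e+5 + 1596.6*I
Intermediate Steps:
U = 15/2 (U = -¼*(-30) = 15/2 ≈ 7.5000)
k(T) = -10
z = -14 (z = (-10 + 3)*(20 - 18) = -7*2 = -14)
o(a, H) = √(-15 + H)
583*(o(z, U) + (-74 - 1*180)) = 583*(√(-15 + 15/2) + (-74 - 1*180)) = 583*(√(-15/2) + (-74 - 180)) = 583*(I*√30/2 - 254) = 583*(-254 + I*√30/2) = -148082 + 583*I*√30/2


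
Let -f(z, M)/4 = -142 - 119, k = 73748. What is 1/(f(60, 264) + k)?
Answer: 1/74792 ≈ 1.3370e-5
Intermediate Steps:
f(z, M) = 1044 (f(z, M) = -4*(-142 - 119) = -4*(-261) = 1044)
1/(f(60, 264) + k) = 1/(1044 + 73748) = 1/74792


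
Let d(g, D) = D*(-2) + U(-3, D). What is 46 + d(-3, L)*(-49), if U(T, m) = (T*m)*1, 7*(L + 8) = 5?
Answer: -1739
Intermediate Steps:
L = -51/7 (L = -8 + (1/7)*5 = -8 + 5/7 = -51/7 ≈ -7.2857)
U(T, m) = T*m
d(g, D) = -5*D (d(g, D) = D*(-2) - 3*D = -2*D - 3*D = -5*D)
46 + d(-3, L)*(-49) = 46 - 5*(-51/7)*(-49) = 46 + (255/7)*(-49) = 46 - 1785 = -1739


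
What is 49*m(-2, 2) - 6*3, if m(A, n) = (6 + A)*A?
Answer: -410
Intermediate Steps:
m(A, n) = A*(6 + A)
49*m(-2, 2) - 6*3 = 49*(-2*(6 - 2)) - 6*3 = 49*(-2*4) - 18 = 49*(-8) - 18 = -392 - 18 = -410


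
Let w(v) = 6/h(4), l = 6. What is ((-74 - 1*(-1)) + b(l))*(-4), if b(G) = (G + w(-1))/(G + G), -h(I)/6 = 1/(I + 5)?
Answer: 293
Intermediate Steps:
h(I) = -6/(5 + I) (h(I) = -6/(I + 5) = -6/(5 + I))
w(v) = -9 (w(v) = 6/((-6/(5 + 4))) = 6/((-6/9)) = 6/((-6*⅑)) = 6/(-⅔) = 6*(-3/2) = -9)
b(G) = (-9 + G)/(2*G) (b(G) = (G - 9)/(G + G) = (-9 + G)/((2*G)) = (-9 + G)*(1/(2*G)) = (-9 + G)/(2*G))
((-74 - 1*(-1)) + b(l))*(-4) = ((-74 - 1*(-1)) + (½)*(-9 + 6)/6)*(-4) = ((-74 + 1) + (½)*(⅙)*(-3))*(-4) = (-73 - ¼)*(-4) = -293/4*(-4) = 293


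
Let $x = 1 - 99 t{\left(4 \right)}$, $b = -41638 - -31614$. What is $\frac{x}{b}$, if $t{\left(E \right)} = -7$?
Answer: $- \frac{347}{5012} \approx -0.069234$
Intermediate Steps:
$b = -10024$ ($b = -41638 + 31614 = -10024$)
$x = 694$ ($x = 1 - -693 = 1 + 693 = 694$)
$\frac{x}{b} = \frac{694}{-10024} = 694 \left(- \frac{1}{10024}\right) = - \frac{347}{5012}$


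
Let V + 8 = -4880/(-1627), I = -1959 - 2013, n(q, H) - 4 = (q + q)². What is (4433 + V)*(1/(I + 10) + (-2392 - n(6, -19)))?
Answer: -72500889659755/6446174 ≈ -1.1247e+7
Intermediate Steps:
n(q, H) = 4 + 4*q² (n(q, H) = 4 + (q + q)² = 4 + (2*q)² = 4 + 4*q²)
I = -3972
V = -8136/1627 (V = -8 - 4880/(-1627) = -8 - 4880*(-1/1627) = -8 + 4880/1627 = -8136/1627 ≈ -5.0006)
(4433 + V)*(1/(I + 10) + (-2392 - n(6, -19))) = (4433 - 8136/1627)*(1/(-3972 + 10) + (-2392 - (4 + 4*6²))) = 7204355*(1/(-3962) + (-2392 - (4 + 4*36)))/1627 = 7204355*(-1/3962 + (-2392 - (4 + 144)))/1627 = 7204355*(-1/3962 + (-2392 - 1*148))/1627 = 7204355*(-1/3962 + (-2392 - 148))/1627 = 7204355*(-1/3962 - 2540)/1627 = (7204355/1627)*(-10063481/3962) = -72500889659755/6446174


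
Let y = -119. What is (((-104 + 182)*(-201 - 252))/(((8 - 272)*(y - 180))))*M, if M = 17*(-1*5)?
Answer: 38505/1012 ≈ 38.048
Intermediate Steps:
M = -85 (M = 17*(-5) = -85)
(((-104 + 182)*(-201 - 252))/(((8 - 272)*(y - 180))))*M = (((-104 + 182)*(-201 - 252))/(((8 - 272)*(-119 - 180))))*(-85) = ((78*(-453))/((-264*(-299))))*(-85) = -35334/78936*(-85) = -35334*1/78936*(-85) = -453/1012*(-85) = 38505/1012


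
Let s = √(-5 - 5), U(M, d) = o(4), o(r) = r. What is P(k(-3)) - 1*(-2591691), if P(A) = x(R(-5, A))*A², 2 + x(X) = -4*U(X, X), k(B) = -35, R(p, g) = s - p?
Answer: 2569641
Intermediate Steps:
U(M, d) = 4
s = I*√10 (s = √(-10) = I*√10 ≈ 3.1623*I)
R(p, g) = -p + I*√10 (R(p, g) = I*√10 - p = -p + I*√10)
x(X) = -18 (x(X) = -2 - 4*4 = -2 - 16 = -18)
P(A) = -18*A²
P(k(-3)) - 1*(-2591691) = -18*(-35)² - 1*(-2591691) = -18*1225 + 2591691 = -22050 + 2591691 = 2569641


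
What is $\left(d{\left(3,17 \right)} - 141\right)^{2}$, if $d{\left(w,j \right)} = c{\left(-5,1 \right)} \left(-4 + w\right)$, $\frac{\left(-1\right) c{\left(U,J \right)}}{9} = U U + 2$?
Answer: $10404$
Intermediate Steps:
$c{\left(U,J \right)} = -18 - 9 U^{2}$ ($c{\left(U,J \right)} = - 9 \left(U U + 2\right) = - 9 \left(U^{2} + 2\right) = - 9 \left(2 + U^{2}\right) = -18 - 9 U^{2}$)
$d{\left(w,j \right)} = 972 - 243 w$ ($d{\left(w,j \right)} = \left(-18 - 9 \left(-5\right)^{2}\right) \left(-4 + w\right) = \left(-18 - 225\right) \left(-4 + w\right) = - 243 \left(-4 + w\right) = 972 - 243 w$)
$\left(d{\left(3,17 \right)} - 141\right)^{2} = \left(\left(972 - 729\right) - 141\right)^{2} = \left(243 - 141\right)^{2} = 102^{2} = 10404$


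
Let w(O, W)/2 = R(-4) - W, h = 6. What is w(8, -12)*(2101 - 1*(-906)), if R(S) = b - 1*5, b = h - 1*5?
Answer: 48112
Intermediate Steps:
b = 1 (b = 6 - 1*5 = 6 - 5 = 1)
R(S) = -4 (R(S) = 1 - 1*5 = 1 - 5 = -4)
w(O, W) = -8 - 2*W (w(O, W) = 2*(-4 - W) = -8 - 2*W)
w(8, -12)*(2101 - 1*(-906)) = (-8 - 2*(-12))*(2101 - 1*(-906)) = (-8 + 24)*(2101 + 906) = 16*3007 = 48112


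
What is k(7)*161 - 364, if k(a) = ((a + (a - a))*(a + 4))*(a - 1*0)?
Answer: 86415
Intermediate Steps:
k(a) = a²*(4 + a) (k(a) = ((a + 0)*(4 + a))*(a + 0) = (a*(4 + a))*a = a²*(4 + a))
k(7)*161 - 364 = (7²*(4 + 7))*161 - 364 = (49*11)*161 - 364 = 539*161 - 364 = 86779 - 364 = 86415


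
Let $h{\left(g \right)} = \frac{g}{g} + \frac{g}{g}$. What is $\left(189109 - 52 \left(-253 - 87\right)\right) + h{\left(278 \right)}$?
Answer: $206791$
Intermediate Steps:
$h{\left(g \right)} = 2$ ($h{\left(g \right)} = 1 + 1 = 2$)
$\left(189109 - 52 \left(-253 - 87\right)\right) + h{\left(278 \right)} = \left(189109 - 52 \left(-253 - 87\right)\right) + 2 = \left(189109 - -17680\right) + 2 = \left(189109 + 17680\right) + 2 = 206789 + 2 = 206791$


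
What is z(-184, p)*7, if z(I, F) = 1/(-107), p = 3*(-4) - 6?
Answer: -7/107 ≈ -0.065421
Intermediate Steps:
p = -18 (p = -12 - 6 = -18)
z(I, F) = -1/107
z(-184, p)*7 = -1/107*7 = -7/107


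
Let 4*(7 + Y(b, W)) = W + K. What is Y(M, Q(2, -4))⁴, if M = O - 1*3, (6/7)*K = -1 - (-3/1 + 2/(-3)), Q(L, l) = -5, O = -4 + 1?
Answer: 5236114321/1679616 ≈ 3117.4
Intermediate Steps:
O = -3
K = 28/9 (K = 7*(-1 - (-3/1 + 2/(-3)))/6 = 7*(-1 - (-3*1 + 2*(-⅓)))/6 = 7*(-1 - (-3 - ⅔))/6 = 7*(-1 - 1*(-11/3))/6 = 7*(-1 + 11/3)/6 = (7/6)*(8/3) = 28/9 ≈ 3.1111)
M = -6 (M = -3 - 1*3 = -3 - 3 = -6)
Y(b, W) = -56/9 + W/4 (Y(b, W) = -7 + (W + 28/9)/4 = -7 + (28/9 + W)/4 = -7 + (7/9 + W/4) = -56/9 + W/4)
Y(M, Q(2, -4))⁴ = (-56/9 + (¼)*(-5))⁴ = (-56/9 - 5/4)⁴ = (-269/36)⁴ = 5236114321/1679616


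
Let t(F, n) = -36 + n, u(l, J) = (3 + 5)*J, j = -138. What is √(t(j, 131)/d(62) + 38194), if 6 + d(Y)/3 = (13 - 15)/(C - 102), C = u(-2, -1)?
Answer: √37202253711/987 ≈ 195.42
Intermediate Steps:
u(l, J) = 8*J
C = -8 (C = 8*(-1) = -8)
d(Y) = -987/55 (d(Y) = -18 + 3*((13 - 15)/(-8 - 102)) = -18 + 3*(-2/(-110)) = -18 + 3*(-2*(-1/110)) = -18 + 3*(1/55) = -18 + 3/55 = -987/55)
√(t(j, 131)/d(62) + 38194) = √((-36 + 131)/(-987/55) + 38194) = √(95*(-55/987) + 38194) = √(-5225/987 + 38194) = √(37692253/987) = √37202253711/987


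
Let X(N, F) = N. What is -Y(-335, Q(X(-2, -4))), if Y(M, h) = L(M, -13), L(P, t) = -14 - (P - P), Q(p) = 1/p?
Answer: 14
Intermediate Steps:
L(P, t) = -14 (L(P, t) = -14 - 1*0 = -14 + 0 = -14)
Y(M, h) = -14
-Y(-335, Q(X(-2, -4))) = -1*(-14) = 14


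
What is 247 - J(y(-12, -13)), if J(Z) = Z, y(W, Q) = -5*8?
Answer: 287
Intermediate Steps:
y(W, Q) = -40
247 - J(y(-12, -13)) = 247 - 1*(-40) = 247 + 40 = 287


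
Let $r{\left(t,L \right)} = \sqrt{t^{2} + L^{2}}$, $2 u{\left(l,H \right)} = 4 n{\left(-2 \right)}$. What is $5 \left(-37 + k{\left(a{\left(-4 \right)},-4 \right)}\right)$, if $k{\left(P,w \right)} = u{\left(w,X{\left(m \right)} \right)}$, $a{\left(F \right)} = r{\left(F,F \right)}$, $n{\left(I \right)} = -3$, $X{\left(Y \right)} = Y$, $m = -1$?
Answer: $-215$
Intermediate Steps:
$u{\left(l,H \right)} = -6$ ($u{\left(l,H \right)} = \frac{4 \left(-3\right)}{2} = \frac{1}{2} \left(-12\right) = -6$)
$r{\left(t,L \right)} = \sqrt{L^{2} + t^{2}}$
$a{\left(F \right)} = \sqrt{2} \sqrt{F^{2}}$ ($a{\left(F \right)} = \sqrt{F^{2} + F^{2}} = \sqrt{2 F^{2}} = \sqrt{2} \sqrt{F^{2}}$)
$k{\left(P,w \right)} = -6$
$5 \left(-37 + k{\left(a{\left(-4 \right)},-4 \right)}\right) = 5 \left(-37 - 6\right) = 5 \left(-43\right) = -215$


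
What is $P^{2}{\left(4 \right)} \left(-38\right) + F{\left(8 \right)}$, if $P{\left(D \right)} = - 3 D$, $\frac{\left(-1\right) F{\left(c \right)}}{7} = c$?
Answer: $-5528$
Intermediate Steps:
$F{\left(c \right)} = - 7 c$
$P^{2}{\left(4 \right)} \left(-38\right) + F{\left(8 \right)} = \left(\left(-3\right) 4\right)^{2} \left(-38\right) - 56 = \left(-12\right)^{2} \left(-38\right) - 56 = 144 \left(-38\right) - 56 = -5472 - 56 = -5528$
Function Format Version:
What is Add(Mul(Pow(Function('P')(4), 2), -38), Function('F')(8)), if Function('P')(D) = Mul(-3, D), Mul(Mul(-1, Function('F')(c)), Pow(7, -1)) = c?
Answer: -5528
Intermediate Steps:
Function('F')(c) = Mul(-7, c)
Add(Mul(Pow(Function('P')(4), 2), -38), Function('F')(8)) = Add(Mul(Pow(Mul(-3, 4), 2), -38), Mul(-7, 8)) = Add(Mul(Pow(-12, 2), -38), -56) = Add(Mul(144, -38), -56) = Add(-5472, -56) = -5528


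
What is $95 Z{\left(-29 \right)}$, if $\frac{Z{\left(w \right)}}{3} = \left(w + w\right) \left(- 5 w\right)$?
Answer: $-2396850$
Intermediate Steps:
$Z{\left(w \right)} = - 30 w^{2}$ ($Z{\left(w \right)} = 3 \left(w + w\right) \left(- 5 w\right) = 3 \cdot 2 w \left(- 5 w\right) = 3 \left(- 10 w^{2}\right) = - 30 w^{2}$)
$95 Z{\left(-29 \right)} = 95 \left(- 30 \left(-29\right)^{2}\right) = 95 \left(\left(-30\right) 841\right) = 95 \left(-25230\right) = -2396850$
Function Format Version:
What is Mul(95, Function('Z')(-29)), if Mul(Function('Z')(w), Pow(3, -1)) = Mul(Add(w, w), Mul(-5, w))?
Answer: -2396850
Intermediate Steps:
Function('Z')(w) = Mul(-30, Pow(w, 2)) (Function('Z')(w) = Mul(3, Mul(Add(w, w), Mul(-5, w))) = Mul(3, Mul(Mul(2, w), Mul(-5, w))) = Mul(3, Mul(-10, Pow(w, 2))) = Mul(-30, Pow(w, 2)))
Mul(95, Function('Z')(-29)) = Mul(95, Mul(-30, Pow(-29, 2))) = Mul(95, Mul(-30, 841)) = Mul(95, -25230) = -2396850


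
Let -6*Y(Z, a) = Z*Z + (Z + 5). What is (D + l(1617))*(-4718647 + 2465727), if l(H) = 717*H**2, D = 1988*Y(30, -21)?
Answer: -12668769898865080/3 ≈ -4.2229e+15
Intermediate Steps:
Y(Z, a) = -5/6 - Z/6 - Z**2/6 (Y(Z, a) = -(Z*Z + (Z + 5))/6 = -(Z**2 + (5 + Z))/6 = -(5 + Z + Z**2)/6 = -5/6 - Z/6 - Z**2/6)
D = -929390/3 (D = 1988*(-5/6 - 1/6*30 - 1/6*30**2) = 1988*(-5/6 - 5 - 1/6*900) = 1988*(-5/6 - 5 - 150) = 1988*(-935/6) = -929390/3 ≈ -3.0980e+5)
(D + l(1617))*(-4718647 + 2465727) = (-929390/3 + 717*1617**2)*(-4718647 + 2465727) = (-929390/3 + 717*2614689)*(-2252920) = (-929390/3 + 1874732013)*(-2252920) = (5623266649/3)*(-2252920) = -12668769898865080/3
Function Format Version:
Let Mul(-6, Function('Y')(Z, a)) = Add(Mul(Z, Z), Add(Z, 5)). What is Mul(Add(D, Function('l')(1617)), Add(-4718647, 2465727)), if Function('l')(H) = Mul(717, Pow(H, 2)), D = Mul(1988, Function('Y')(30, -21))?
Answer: Rational(-12668769898865080, 3) ≈ -4.2229e+15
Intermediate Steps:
Function('Y')(Z, a) = Add(Rational(-5, 6), Mul(Rational(-1, 6), Z), Mul(Rational(-1, 6), Pow(Z, 2))) (Function('Y')(Z, a) = Mul(Rational(-1, 6), Add(Mul(Z, Z), Add(Z, 5))) = Mul(Rational(-1, 6), Add(Pow(Z, 2), Add(5, Z))) = Mul(Rational(-1, 6), Add(5, Z, Pow(Z, 2))) = Add(Rational(-5, 6), Mul(Rational(-1, 6), Z), Mul(Rational(-1, 6), Pow(Z, 2))))
D = Rational(-929390, 3) (D = Mul(1988, Add(Rational(-5, 6), Mul(Rational(-1, 6), 30), Mul(Rational(-1, 6), Pow(30, 2)))) = Mul(1988, Add(Rational(-5, 6), -5, Mul(Rational(-1, 6), 900))) = Mul(1988, Add(Rational(-5, 6), -5, -150)) = Mul(1988, Rational(-935, 6)) = Rational(-929390, 3) ≈ -3.0980e+5)
Mul(Add(D, Function('l')(1617)), Add(-4718647, 2465727)) = Mul(Add(Rational(-929390, 3), Mul(717, Pow(1617, 2))), Add(-4718647, 2465727)) = Mul(Add(Rational(-929390, 3), Mul(717, 2614689)), -2252920) = Mul(Add(Rational(-929390, 3), 1874732013), -2252920) = Mul(Rational(5623266649, 3), -2252920) = Rational(-12668769898865080, 3)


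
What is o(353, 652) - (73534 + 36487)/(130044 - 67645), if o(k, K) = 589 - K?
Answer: -4041158/62399 ≈ -64.763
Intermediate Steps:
o(353, 652) - (73534 + 36487)/(130044 - 67645) = (589 - 1*652) - (73534 + 36487)/(130044 - 67645) = (589 - 652) - 110021/62399 = -63 - 110021/62399 = -4041158/62399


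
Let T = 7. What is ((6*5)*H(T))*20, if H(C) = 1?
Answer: 600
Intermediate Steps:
((6*5)*H(T))*20 = ((6*5)*1)*20 = (30*1)*20 = 30*20 = 600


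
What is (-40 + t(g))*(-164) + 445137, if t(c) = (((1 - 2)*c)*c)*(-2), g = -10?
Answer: 418897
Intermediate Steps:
t(c) = 2*c² (t(c) = ((-c)*c)*(-2) = -c²*(-2) = 2*c²)
(-40 + t(g))*(-164) + 445137 = (-40 + 2*(-10)²)*(-164) + 445137 = (-40 + 2*100)*(-164) + 445137 = (-40 + 200)*(-164) + 445137 = 160*(-164) + 445137 = -26240 + 445137 = 418897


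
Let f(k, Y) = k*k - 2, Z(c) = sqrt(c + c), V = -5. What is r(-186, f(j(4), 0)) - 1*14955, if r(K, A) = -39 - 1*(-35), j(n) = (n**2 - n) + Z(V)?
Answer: -14959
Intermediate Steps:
Z(c) = sqrt(2)*sqrt(c) (Z(c) = sqrt(2*c) = sqrt(2)*sqrt(c))
j(n) = n**2 - n + I*sqrt(10) (j(n) = (n**2 - n) + sqrt(2)*sqrt(-5) = (n**2 - n) + sqrt(2)*(I*sqrt(5)) = (n**2 - n) + I*sqrt(10) = n**2 - n + I*sqrt(10))
f(k, Y) = -2 + k**2 (f(k, Y) = k**2 - 2 = -2 + k**2)
r(K, A) = -4 (r(K, A) = -39 + 35 = -4)
r(-186, f(j(4), 0)) - 1*14955 = -4 - 1*14955 = -4 - 14955 = -14959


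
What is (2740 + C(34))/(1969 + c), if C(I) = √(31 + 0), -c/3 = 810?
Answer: -2740/461 - √31/461 ≈ -5.9557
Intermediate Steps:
c = -2430 (c = -3*810 = -2430)
C(I) = √31
(2740 + C(34))/(1969 + c) = (2740 + √31)/(1969 - 2430) = (2740 + √31)/(-461) = (2740 + √31)*(-1/461) = -2740/461 - √31/461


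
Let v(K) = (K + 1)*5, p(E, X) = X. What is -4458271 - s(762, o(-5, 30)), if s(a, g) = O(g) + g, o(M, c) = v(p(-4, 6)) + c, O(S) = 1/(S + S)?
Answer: -579583681/130 ≈ -4.4583e+6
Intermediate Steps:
O(S) = 1/(2*S)
v(K) = 5 + 5*K (v(K) = (1 + K)*5 = 5 + 5*K)
o(M, c) = 35 + c (o(M, c) = (5 + 5*6) + c = (5 + 30) + c = 35 + c)
s(a, g) = g + 1/(2*g) (s(a, g) = 1/(2*g) + g = g + 1/(2*g))
-4458271 - s(762, o(-5, 30)) = -4458271 - ((35 + 30) + 1/(2*(35 + 30))) = -4458271 - (65 + (½)/65) = -4458271 - (65 + (½)*(1/65)) = -4458271 - (65 + 1/130) = -4458271 - 1*8451/130 = -4458271 - 8451/130 = -579583681/130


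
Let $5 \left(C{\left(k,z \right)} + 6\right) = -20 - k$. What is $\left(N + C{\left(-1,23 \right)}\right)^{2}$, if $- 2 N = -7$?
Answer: $\frac{3969}{100} \approx 39.69$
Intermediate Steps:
$N = \frac{7}{2}$ ($N = \left(- \frac{1}{2}\right) \left(-7\right) = \frac{7}{2} \approx 3.5$)
$C{\left(k,z \right)} = -10 - \frac{k}{5}$ ($C{\left(k,z \right)} = -6 + \frac{-20 - k}{5} = -6 - \left(4 + \frac{k}{5}\right) = -10 - \frac{k}{5}$)
$\left(N + C{\left(-1,23 \right)}\right)^{2} = \left(\frac{7}{2} - \frac{49}{5}\right)^{2} = \left(- \frac{63}{10}\right)^{2} = \frac{3969}{100}$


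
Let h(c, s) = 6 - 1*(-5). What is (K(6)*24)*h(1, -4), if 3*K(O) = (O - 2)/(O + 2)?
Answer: 44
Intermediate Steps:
h(c, s) = 11 (h(c, s) = 6 + 5 = 11)
K(O) = (-2 + O)/(3*(2 + O)) (K(O) = ((O - 2)/(O + 2))/3 = ((-2 + O)/(2 + O))/3 = (-2 + O)/(3*(2 + O)))
(K(6)*24)*h(1, -4) = (((-2 + 6)/(3*(2 + 6)))*24)*11 = (((⅓)*4/8)*24)*11 = (((⅓)*(⅛)*4)*24)*11 = ((⅙)*24)*11 = 4*11 = 44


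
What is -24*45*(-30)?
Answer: 32400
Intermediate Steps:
-24*45*(-30) = -1080*(-30) = 32400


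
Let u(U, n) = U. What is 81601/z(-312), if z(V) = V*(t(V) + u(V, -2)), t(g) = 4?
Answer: 6277/7392 ≈ 0.84916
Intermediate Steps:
z(V) = V*(4 + V)
81601/z(-312) = 81601/((-312*(4 - 312))) = 81601/((-312*(-308))) = 81601/96096 = 81601*(1/96096) = 6277/7392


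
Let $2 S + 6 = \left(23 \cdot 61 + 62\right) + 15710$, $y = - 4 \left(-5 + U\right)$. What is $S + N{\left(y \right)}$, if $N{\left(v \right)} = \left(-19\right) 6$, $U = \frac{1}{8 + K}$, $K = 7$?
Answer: $\frac{16941}{2} \approx 8470.5$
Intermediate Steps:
$U = \frac{1}{15}$ ($U = \frac{1}{8 + 7} = \frac{1}{15} \approx 0.066667$)
$y = \frac{296}{15}$ ($y = - 4 \left(-5 + \frac{1}{15}\right) = \left(-4\right) \left(- \frac{74}{15}\right) = \frac{296}{15} \approx 19.733$)
$N{\left(v \right)} = -114$
$S = \frac{17169}{2}$ ($S = -3 + \frac{\left(23 \cdot 61 + 62\right) + 15710}{2} = -3 + \frac{\left(1403 + 62\right) + 15710}{2} = -3 + \frac{1465 + 15710}{2} = -3 + \frac{1}{2} \cdot 17175 = -3 + \frac{17175}{2} = \frac{17169}{2} \approx 8584.5$)
$S + N{\left(y \right)} = \frac{17169}{2} - 114 = \frac{16941}{2}$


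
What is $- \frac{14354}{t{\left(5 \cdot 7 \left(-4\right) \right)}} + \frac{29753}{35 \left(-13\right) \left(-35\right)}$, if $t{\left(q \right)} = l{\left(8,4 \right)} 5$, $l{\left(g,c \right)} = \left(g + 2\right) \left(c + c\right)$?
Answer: $- \frac{173349}{5096} \approx -34.017$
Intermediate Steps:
$l{\left(g,c \right)} = 2 c \left(2 + g\right)$ ($l{\left(g,c \right)} = \left(2 + g\right) 2 c = 2 c \left(2 + g\right)$)
$t{\left(q \right)} = 400$ ($t{\left(q \right)} = 2 \cdot 4 \left(2 + 8\right) 5 = 2 \cdot 4 \cdot 10 \cdot 5 = 80 \cdot 5 = 400$)
$- \frac{14354}{t{\left(5 \cdot 7 \left(-4\right) \right)}} + \frac{29753}{35 \left(-13\right) \left(-35\right)} = - \frac{14354}{400} + \frac{29753}{35 \left(-13\right) \left(-35\right)} = \left(-14354\right) \frac{1}{400} + \frac{29753}{\left(-455\right) \left(-35\right)} = - \frac{7177}{200} + \frac{29753}{15925} = - \frac{173349}{5096}$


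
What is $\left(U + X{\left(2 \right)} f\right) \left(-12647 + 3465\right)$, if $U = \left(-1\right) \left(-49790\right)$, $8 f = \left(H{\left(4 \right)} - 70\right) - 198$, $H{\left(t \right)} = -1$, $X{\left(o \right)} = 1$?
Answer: $- \frac{1827452141}{4} \approx -4.5686 \cdot 10^{8}$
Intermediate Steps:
$f = - \frac{269}{8}$ ($f = \frac{\left(-1 - 70\right) - 198}{8} = \frac{-71 - 198}{8} = \frac{1}{8} \left(-269\right) = - \frac{269}{8} \approx -33.625$)
$U = 49790$
$\left(U + X{\left(2 \right)} f\right) \left(-12647 + 3465\right) = \left(49790 + 1 \left(- \frac{269}{8}\right)\right) \left(-12647 + 3465\right) = \left(49790 - \frac{269}{8}\right) \left(-9182\right) = \frac{398051}{8} \left(-9182\right) = - \frac{1827452141}{4}$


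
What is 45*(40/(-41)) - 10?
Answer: -2210/41 ≈ -53.902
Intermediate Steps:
45*(40/(-41)) - 10 = 45*(40*(-1/41)) - 10 = 45*(-40/41) - 10 = -1800/41 - 10 = -2210/41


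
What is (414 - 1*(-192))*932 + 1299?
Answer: 566091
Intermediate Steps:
(414 - 1*(-192))*932 + 1299 = (414 + 192)*932 + 1299 = 606*932 + 1299 = 564792 + 1299 = 566091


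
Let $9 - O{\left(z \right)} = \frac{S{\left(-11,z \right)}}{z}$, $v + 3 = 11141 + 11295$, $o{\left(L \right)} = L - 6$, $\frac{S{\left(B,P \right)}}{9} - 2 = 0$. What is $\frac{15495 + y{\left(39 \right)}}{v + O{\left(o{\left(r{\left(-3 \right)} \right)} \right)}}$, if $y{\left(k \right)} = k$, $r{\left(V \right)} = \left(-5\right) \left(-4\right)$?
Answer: $\frac{108738}{157085} \approx 0.69222$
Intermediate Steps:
$S{\left(B,P \right)} = 18$ ($S{\left(B,P \right)} = 18 + 9 \cdot 0 = 18 + 0 = 18$)
$r{\left(V \right)} = 20$
$o{\left(L \right)} = -6 + L$
$v = 22433$ ($v = -3 + \left(11141 + 11295\right) = -3 + 22436 = 22433$)
$O{\left(z \right)} = 9 - \frac{18}{z}$
$\frac{15495 + y{\left(39 \right)}}{v + O{\left(o{\left(r{\left(-3 \right)} \right)} \right)}} = \frac{15495 + 39}{22433 + \left(9 - \frac{18}{-6 + 20}\right)} = \frac{15534}{22433 + \left(9 - \frac{18}{14}\right)} = \frac{15534}{22433 + \left(9 - \frac{9}{7}\right)} = \frac{15534}{22433 + \frac{54}{7}} = \frac{15534}{\frac{157085}{7}} = 15534 \cdot \frac{7}{157085} = \frac{108738}{157085}$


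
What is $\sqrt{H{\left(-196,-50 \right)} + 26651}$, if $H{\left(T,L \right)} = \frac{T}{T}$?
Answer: $2 \sqrt{6663} \approx 163.25$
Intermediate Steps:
$H{\left(T,L \right)} = 1$
$\sqrt{H{\left(-196,-50 \right)} + 26651} = \sqrt{1 + 26651} = \sqrt{26652} = 2 \sqrt{6663}$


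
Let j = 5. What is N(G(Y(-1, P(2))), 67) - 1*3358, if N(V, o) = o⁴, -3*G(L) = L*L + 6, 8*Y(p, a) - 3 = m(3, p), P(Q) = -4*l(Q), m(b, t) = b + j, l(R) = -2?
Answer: 20147763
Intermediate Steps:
m(b, t) = 5 + b (m(b, t) = b + 5 = 5 + b)
P(Q) = 8 (P(Q) = -4*(-2) = 8)
Y(p, a) = 11/8 (Y(p, a) = 3/8 + (5 + 3)/8 = 3/8 + (⅛)*8 = 3/8 + 1 = 11/8)
G(L) = -2 - L²/3 (G(L) = -(L*L + 6)/3 = -(L² + 6)/3 = -(6 + L²)/3 = -2 - L²/3)
N(G(Y(-1, P(2))), 67) - 1*3358 = 67⁴ - 1*3358 = 20151121 - 3358 = 20147763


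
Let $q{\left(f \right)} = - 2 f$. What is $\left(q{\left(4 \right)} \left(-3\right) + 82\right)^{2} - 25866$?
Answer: $-14630$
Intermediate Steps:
$\left(q{\left(4 \right)} \left(-3\right) + 82\right)^{2} - 25866 = \left(\left(-2\right) 4 \left(-3\right) + 82\right)^{2} - 25866 = \left(\left(-8\right) \left(-3\right) + 82\right)^{2} - 25866 = \left(24 + 82\right)^{2} - 25866 = 106^{2} - 25866 = 11236 - 25866 = -14630$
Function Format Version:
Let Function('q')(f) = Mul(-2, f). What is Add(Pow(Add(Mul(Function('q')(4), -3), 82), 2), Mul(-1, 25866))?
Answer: -14630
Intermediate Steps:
Add(Pow(Add(Mul(Function('q')(4), -3), 82), 2), Mul(-1, 25866)) = Add(Pow(Add(Mul(Mul(-2, 4), -3), 82), 2), Mul(-1, 25866)) = Add(Pow(Add(Mul(-8, -3), 82), 2), -25866) = Add(Pow(Add(24, 82), 2), -25866) = Add(Pow(106, 2), -25866) = Add(11236, -25866) = -14630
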